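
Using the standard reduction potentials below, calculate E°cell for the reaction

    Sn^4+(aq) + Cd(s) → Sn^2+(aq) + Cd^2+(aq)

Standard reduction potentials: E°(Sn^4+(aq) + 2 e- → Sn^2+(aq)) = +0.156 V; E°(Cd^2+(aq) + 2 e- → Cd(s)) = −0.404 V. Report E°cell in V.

+0.560 V

Sn^4+(aq) gains electrons, so the Sn⁴⁺/Sn²⁺ couple is the cathode; the Cd²⁺/Cd couple is the anode.
E°cell = E°(cathode) − E°(anode) = +0.156 − (−0.404) = +0.560 V.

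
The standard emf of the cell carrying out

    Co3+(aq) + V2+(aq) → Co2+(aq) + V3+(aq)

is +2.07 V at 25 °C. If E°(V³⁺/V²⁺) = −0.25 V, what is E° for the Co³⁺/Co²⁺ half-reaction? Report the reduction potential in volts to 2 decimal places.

In the reaction as written the Co³⁺/Co²⁺ couple is reduced (cathode) and V³⁺/V²⁺ is oxidized (anode), so E°cell = E°(Co³⁺/Co²⁺) − E°(V³⁺/V²⁺).
E°(Co³⁺/Co²⁺) = E°cell + E°(anode) = +2.07 + (−0.25) = +1.82 V.

+1.82 V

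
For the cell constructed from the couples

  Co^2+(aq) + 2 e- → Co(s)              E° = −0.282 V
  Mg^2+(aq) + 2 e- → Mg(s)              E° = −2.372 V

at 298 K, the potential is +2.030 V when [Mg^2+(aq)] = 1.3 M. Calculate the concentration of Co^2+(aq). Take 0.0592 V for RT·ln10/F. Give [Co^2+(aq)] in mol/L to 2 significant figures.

The Co²⁺/Co couple has the larger reduction potential, so it is the cathode: E°cell = −0.282 − (−2.372) = +2.090 V and n = 2.
Rearranging E = E° − (0.0592/n)·log Q gives log Q = 2(+2.090 − (+2.030))/0.0592 = 2.027.
Balancing electrons gives Co^2+(aq) + Mg(s) → Co(s) + Mg^2+(aq); thus Q = [Mg^2+(aq)] / [Co^2+(aq)].
Solving for the unknown gives log [Co^2+(aq)] = −1.913, so [Co^2+(aq)] ≈ 0.012 M.

0.012 M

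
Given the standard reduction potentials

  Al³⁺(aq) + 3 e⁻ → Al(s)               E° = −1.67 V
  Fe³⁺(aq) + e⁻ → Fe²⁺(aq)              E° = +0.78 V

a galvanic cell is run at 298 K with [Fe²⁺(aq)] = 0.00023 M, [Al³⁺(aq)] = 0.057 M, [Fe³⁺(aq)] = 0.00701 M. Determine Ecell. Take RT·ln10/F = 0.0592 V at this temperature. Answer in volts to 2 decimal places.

The Fe³⁺/Fe²⁺ couple has the more positive E°, so it is the cathode; Al³⁺/Al is the anode.
E°cell = +0.78 − (−1.67) = +2.45 V, with n = 3 electrons transferred.
For the overall reaction 3 Fe³⁺(aq) + Al(s) → 3 Fe²⁺(aq) + Al³⁺(aq), Q = ([Fe²⁺(aq)]^3·[Al³⁺(aq)]) / [Fe³⁺(aq)]^3 = 2.01×10^−6, giving log Q = −5.696.
Applying E = E° − (RT ln10/nF)·log Q gives +2.45 − (0.0592/3)(−5.696) = +2.56 V.

+2.56 V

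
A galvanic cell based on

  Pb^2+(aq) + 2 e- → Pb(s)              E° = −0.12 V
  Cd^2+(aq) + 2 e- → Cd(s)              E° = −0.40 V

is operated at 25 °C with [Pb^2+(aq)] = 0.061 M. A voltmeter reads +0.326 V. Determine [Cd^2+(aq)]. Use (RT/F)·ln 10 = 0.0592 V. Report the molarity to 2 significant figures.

With Pb²⁺/Pb at the cathode and Cd²⁺/Cd at the anode, E°cell = −0.12 − (−0.40) = +0.28 V (n = 2).
Rearranging E = E° − (0.0592/n)·log Q gives log Q = 2(+0.28 − (+0.326))/0.0592 = −1.554.
The balanced reaction is Pb^2+(aq) + Cd(s) → Pb(s) + Cd^2+(aq), so Q = [Cd^2+(aq)] / [Pb^2+(aq)].
Solving for the unknown gives log [Cd^2+(aq)] = −2.769, so [Cd^2+(aq)] ≈ 0.0017 M.

0.0017 M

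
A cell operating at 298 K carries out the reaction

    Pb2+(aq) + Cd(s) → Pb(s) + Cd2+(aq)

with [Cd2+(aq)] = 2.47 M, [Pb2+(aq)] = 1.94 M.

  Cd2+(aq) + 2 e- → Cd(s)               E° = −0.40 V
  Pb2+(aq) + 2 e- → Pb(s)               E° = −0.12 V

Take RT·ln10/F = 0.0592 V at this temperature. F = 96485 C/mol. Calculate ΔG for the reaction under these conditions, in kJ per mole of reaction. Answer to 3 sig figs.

−53.4 kJ/mol

The standard cell potential is −0.12 − (−0.40) = +0.28 V, with n = 2 electrons in the balanced equation.
Q = [Cd2+(aq)] / [Pb2+(aq)] = 1.27, so log Q = 0.105 and E = +0.28 − (0.0592/2)(0.105) = +0.2769 V.
Then ΔG = −nFE = −2 × 96485 × +0.2769 J/mol = −53.4 kJ/mol.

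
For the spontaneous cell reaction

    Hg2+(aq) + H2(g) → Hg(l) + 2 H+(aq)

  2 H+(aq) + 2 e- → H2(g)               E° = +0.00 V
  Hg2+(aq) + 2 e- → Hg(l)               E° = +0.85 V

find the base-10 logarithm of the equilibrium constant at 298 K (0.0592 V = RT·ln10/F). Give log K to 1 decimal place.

log K = 28.7

The Hg²⁺/Hg couple is reduced (cathode); E°cell = +0.85 − (+0.00) = +0.85 V with n = 2.
At equilibrium E = 0, so log K = nE°cell / 0.0592 = (2)(+0.85) / 0.0592 = 28.7.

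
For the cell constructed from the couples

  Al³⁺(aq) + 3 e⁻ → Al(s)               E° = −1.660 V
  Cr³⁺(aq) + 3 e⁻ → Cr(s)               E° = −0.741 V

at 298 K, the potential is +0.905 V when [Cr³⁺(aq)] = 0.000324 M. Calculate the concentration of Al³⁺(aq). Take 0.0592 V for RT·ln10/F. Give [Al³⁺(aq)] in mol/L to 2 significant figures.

Cr³⁺/Cr is the cathode (higher E°); E°cell = −0.741 − (−1.660) = +0.919 V with n = 3.
From the Nernst equation, log Q = n(E° − E)/0.0592 = 3·(+0.919 − (+0.905))/0.0592 = 0.709.
For Cr³⁺(aq) + Al(s) → Cr(s) + Al³⁺(aq), the reaction quotient is Q = [Al³⁺(aq)] / [Cr³⁺(aq)].
Substituting the known concentrations and solving, log [Al³⁺(aq)] = −2.780 and [Al³⁺(aq)] = 0.0017 M.

0.0017 M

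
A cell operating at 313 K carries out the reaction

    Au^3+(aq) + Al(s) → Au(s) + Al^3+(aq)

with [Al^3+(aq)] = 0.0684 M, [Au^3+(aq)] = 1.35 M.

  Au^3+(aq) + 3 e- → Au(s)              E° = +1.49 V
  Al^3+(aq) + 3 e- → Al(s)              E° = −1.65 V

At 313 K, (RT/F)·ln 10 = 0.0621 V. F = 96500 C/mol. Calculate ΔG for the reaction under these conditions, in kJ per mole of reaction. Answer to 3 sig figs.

The standard cell potential is +1.49 − (−1.65) = +3.14 V, with n = 3 electrons in the balanced equation.
The reaction quotient is [Al^3+(aq)] / [Au^3+(aq)] = 0.0507; by Nernst, E = +3.14 − (0.0621/3)(−1.295) = +3.1668 V.
Finally ΔG = −nFE = −(3)(96500 C/mol)(+3.1668 V) = −917 kJ/mol.

−917 kJ/mol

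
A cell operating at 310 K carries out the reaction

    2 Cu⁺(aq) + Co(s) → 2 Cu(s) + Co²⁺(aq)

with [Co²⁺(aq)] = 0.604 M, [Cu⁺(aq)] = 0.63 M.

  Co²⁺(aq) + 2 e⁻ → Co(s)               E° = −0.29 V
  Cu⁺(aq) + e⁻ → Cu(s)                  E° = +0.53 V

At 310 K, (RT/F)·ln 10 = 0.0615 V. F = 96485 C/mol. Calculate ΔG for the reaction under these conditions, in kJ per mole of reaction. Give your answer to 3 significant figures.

The standard cell potential is +0.53 − (−0.29) = +0.82 V, with n = 2 electrons in the balanced equation.
The reaction quotient is [Co²⁺(aq)] / [Cu⁺(aq)]^2 = 1.52; by Nernst, E = +0.82 − (0.0615/2)(0.182) = +0.8144 V.
Then ΔG = −nFE = −2 × 96485 × +0.8144 J/mol = −157 kJ/mol.

−157 kJ/mol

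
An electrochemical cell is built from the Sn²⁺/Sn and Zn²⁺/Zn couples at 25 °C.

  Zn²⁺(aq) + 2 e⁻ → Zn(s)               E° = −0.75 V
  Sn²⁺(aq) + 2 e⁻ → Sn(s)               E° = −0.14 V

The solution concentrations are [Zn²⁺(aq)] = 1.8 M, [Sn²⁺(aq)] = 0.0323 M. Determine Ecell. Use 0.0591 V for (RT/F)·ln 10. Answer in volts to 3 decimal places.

+0.558 V

The Sn²⁺/Sn couple has the more positive E°, so it is the cathode; Zn²⁺/Zn is the anode.
E°cell = E°cat − E°an = −0.14 − (−0.75) = +0.61 V; n = 2.
For the overall reaction Sn²⁺(aq) + Zn(s) → Sn(s) + Zn²⁺(aq), Q = [Zn²⁺(aq)] / [Sn²⁺(aq)] = 55.7, giving log Q = 1.746.
E = E° − (0.0591/n)·log Q = +0.61 − (0.0591/2)(1.746) = +0.558 V.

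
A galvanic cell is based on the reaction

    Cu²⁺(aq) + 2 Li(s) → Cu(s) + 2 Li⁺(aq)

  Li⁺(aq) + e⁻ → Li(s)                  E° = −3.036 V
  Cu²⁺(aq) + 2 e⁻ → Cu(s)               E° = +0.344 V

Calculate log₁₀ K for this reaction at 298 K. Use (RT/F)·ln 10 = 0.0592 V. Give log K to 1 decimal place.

The Cu²⁺/Cu couple is reduced (cathode); E°cell = +0.344 − (−3.036) = +3.380 V with n = 2.
At equilibrium E = 0, so log K = nE°cell / 0.0592 = (2)(+3.380) / 0.0592 = 114.2.

log K = 114.2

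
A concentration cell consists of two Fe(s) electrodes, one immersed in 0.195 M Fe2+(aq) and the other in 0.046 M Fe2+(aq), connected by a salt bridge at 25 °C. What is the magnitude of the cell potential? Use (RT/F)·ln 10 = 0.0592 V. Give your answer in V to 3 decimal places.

For a concentration cell E°cell = 0, since both electrodes use the same couple.
The compartment with the higher Fe2+(aq) concentration (0.195 M) acts as the cathode; ions are reduced there and produced at the dilute (0.046 M) anode.
With n = 2, Ecell = −(0.0592/2)·log([dilute]/[conc]) = −(0.0592/2)·log(0.046/0.195) = +0.019 V.

0.019 V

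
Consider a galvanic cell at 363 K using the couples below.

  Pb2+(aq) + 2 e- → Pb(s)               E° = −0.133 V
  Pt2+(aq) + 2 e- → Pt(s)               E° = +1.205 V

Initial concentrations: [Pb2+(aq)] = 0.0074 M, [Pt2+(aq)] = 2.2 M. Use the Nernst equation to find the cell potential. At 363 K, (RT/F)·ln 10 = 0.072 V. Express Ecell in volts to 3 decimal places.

The Pt²⁺/Pt couple has the more positive E°, so it is the cathode; Pb²⁺/Pb is the anode.
E°cell = E°cat − E°an = +1.205 − (−0.133) = +1.338 V; n = 2.
The balanced reaction is Pt2+(aq) + Pb(s) → Pt(s) + Pb2+(aq), so Q = [Pb2+(aq)] / [Pt2+(aq)] = 0.00336 and log Q = −2.473.
E = E° − (0.072/n)·log Q = +1.338 − (0.072/2)(−2.473) = +1.427 V.

+1.427 V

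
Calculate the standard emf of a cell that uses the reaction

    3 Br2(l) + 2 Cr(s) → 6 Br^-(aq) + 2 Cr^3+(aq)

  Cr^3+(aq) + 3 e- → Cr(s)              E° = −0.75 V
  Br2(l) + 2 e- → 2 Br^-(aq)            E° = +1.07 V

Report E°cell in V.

In the reaction as written, Br2(l) is reduced (cathode) and Cr^3+(aq) is produced by oxidation at the anode.
E°cell = E°(cathode) − E°(anode) = +1.07 − (−0.75) = +1.82 V.

+1.82 V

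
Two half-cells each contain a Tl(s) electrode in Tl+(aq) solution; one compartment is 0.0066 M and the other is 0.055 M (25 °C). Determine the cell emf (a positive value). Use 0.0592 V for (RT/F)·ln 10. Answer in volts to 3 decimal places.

0.055 V

For a concentration cell E°cell = 0, since both electrodes use the same couple.
The compartment with the higher Tl+(aq) concentration (0.055 M) acts as the cathode; ions are reduced there and produced at the dilute (0.0066 M) anode.
With n = 1, Ecell = −(0.0592/1)·log([dilute]/[conc]) = −(0.0592/1)·log(0.0066/0.055) = +0.055 V.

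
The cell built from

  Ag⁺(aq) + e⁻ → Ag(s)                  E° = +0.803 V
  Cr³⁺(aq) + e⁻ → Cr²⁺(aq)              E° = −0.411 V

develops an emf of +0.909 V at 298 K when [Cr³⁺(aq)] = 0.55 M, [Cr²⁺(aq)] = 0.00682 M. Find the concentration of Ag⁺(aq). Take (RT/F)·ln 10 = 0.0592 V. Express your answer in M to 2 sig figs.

Ag⁺/Ag is the cathode (higher E°); E°cell = +0.803 − (−0.411) = +1.214 V with n = 1.
Rearranging E = E° − (0.0592/n)·log Q gives log Q = 1(+1.214 − (+0.909))/0.0592 = 5.152.
The balanced reaction is Ag⁺(aq) + Cr²⁺(aq) → Ag(s) + Cr³⁺(aq), so Q = [Cr³⁺(aq)] / ([Ag⁺(aq)]·[Cr²⁺(aq)]).
Substituting the known concentrations and solving, log [Ag⁺(aq)] = −3.245 and [Ag⁺(aq)] = 0.00057 M.

0.00057 M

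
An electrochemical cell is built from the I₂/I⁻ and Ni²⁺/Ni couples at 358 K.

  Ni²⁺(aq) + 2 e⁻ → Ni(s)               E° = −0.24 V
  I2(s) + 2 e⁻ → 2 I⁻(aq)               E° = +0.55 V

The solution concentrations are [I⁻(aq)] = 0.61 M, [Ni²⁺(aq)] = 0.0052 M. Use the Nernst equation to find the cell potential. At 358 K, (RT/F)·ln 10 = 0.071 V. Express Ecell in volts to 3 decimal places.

+0.886 V

I₂/I⁻ is reduced (cathode, E° = +0.55 V) and Ni²⁺/Ni is oxidized (anode).
The standard potential is +0.55 − (−0.24) = +0.79 V and the balanced reaction transfers n = 2 electrons.
Balancing gives I2(s) + Ni(s) → 2 I⁻(aq) + Ni²⁺(aq); hence Q = [I⁻(aq)]^2·[Ni²⁺(aq)] = 0.00193 (log Q = −2.713).
Applying E = E° − (RT ln10/nF)·log Q gives +0.79 − (0.071/2)(−2.713) = +0.886 V.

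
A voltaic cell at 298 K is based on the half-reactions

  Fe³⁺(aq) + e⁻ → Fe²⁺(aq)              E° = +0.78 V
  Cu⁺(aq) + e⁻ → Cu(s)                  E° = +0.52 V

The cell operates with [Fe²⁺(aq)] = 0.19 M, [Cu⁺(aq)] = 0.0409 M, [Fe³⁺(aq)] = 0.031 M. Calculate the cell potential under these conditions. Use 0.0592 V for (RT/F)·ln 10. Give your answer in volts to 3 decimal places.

+0.296 V

The Fe³⁺/Fe²⁺ couple has the more positive E°, so it is the cathode; Cu⁺/Cu is the anode.
E°cell = E°cat − E°an = +0.78 − (+0.52) = +0.26 V; n = 1.
The balanced reaction is Fe³⁺(aq) + Cu(s) → Fe²⁺(aq) + Cu⁺(aq), so Q = ([Fe²⁺(aq)]·[Cu⁺(aq)]) / [Fe³⁺(aq)] = 0.251 and log Q = −0.601.
E = E° − (0.0592/n)·log Q = +0.26 − (0.0592/1)(−0.601) = +0.296 V.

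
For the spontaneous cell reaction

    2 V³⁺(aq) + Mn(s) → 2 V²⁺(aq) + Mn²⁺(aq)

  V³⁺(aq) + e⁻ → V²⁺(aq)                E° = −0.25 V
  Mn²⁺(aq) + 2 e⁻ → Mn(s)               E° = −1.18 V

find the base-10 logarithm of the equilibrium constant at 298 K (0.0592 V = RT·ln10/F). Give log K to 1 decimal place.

log K = 31.4

The V³⁺/V²⁺ couple is reduced (cathode); E°cell = −0.25 − (−1.18) = +0.93 V with n = 2.
At equilibrium E = 0, so log K = nE°cell / 0.0592 = (2)(+0.93) / 0.0592 = 31.4.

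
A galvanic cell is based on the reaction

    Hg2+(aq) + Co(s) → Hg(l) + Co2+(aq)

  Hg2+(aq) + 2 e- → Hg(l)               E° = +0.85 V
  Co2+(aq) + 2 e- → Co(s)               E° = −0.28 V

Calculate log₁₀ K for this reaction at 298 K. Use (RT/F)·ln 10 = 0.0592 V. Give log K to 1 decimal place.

The Hg²⁺/Hg couple is reduced (cathode); E°cell = +0.85 − (−0.28) = +1.13 V with n = 2.
At equilibrium E = 0, so log K = nE°cell / 0.0592 = (2)(+1.13) / 0.0592 = 38.2.

log K = 38.2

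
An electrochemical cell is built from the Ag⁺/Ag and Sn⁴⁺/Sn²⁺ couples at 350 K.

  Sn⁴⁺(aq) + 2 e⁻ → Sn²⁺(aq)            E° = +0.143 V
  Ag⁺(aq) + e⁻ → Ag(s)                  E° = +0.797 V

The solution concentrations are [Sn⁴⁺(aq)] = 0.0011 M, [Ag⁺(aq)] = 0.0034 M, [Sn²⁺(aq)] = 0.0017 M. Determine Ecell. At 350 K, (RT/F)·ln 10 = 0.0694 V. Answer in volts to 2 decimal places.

+0.49 V

The Ag⁺/Ag couple has the more positive E°, so it is the cathode; Sn⁴⁺/Sn²⁺ is the anode.
E°cell = E°cat − E°an = +0.797 − (+0.143) = +0.654 V; n = 2.
Balancing gives 2 Ag⁺(aq) + Sn²⁺(aq) → 2 Ag(s) + Sn⁴⁺(aq); hence Q = [Sn⁴⁺(aq)] / ([Ag⁺(aq)]^2·[Sn²⁺(aq)]) = 5.6×10^4 (log Q = 4.748).
E = E° − (0.0694/n)·log Q = +0.654 − (0.0694/2)(4.748) = +0.49 V.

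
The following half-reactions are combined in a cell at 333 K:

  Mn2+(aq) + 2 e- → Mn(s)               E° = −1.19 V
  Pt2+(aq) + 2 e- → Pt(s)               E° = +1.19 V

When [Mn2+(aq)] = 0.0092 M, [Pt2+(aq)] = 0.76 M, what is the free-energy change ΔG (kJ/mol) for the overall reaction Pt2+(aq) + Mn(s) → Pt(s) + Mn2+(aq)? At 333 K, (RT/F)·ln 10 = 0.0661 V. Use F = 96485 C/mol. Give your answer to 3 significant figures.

E°cell = +1.19 − (−1.19) = +2.38 V; the balanced reaction transfers n = 2 electrons.
Here Q = [Mn2+(aq)] / [Pt2+(aq)] = 0.0121 (log Q = −1.917), giving E = +2.38 − (0.0661/2)·(−1.917) = +2.4434 V.
Then ΔG = −nFE = −2 × 96485 × +2.4434 J/mol = −472 kJ/mol.

−472 kJ/mol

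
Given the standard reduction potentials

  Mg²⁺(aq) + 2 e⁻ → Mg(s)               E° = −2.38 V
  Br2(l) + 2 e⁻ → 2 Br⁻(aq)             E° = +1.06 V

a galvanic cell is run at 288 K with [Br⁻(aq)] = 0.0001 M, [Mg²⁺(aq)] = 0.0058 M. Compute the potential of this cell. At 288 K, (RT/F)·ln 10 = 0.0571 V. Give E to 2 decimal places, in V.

Br₂/Br⁻ is reduced (cathode, E° = +1.06 V) and Mg²⁺/Mg is oxidized (anode).
E°cell = +1.06 − (−2.38) = +3.44 V, with n = 2 electrons transferred.
The balanced reaction is Br2(l) + Mg(s) → 2 Br⁻(aq) + Mg²⁺(aq), so Q = [Br⁻(aq)]^2·[Mg²⁺(aq)] = 5.8×10^−11 and log Q = −10.237.
Applying E = E° − (RT ln10/nF)·log Q gives +3.44 − (0.0571/2)(−10.237) = +3.73 V.

+3.73 V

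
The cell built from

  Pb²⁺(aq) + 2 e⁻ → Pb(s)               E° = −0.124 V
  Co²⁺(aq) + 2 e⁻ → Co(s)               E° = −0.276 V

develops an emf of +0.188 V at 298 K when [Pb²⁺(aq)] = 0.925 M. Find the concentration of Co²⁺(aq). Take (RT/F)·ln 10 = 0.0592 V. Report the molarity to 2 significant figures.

0.056 M

With Pb²⁺/Pb at the cathode and Co²⁺/Co at the anode, E°cell = −0.124 − (−0.276) = +0.152 V (n = 2).
Rearranging E = E° − (0.0592/n)·log Q gives log Q = 2(+0.152 − (+0.188))/0.0592 = −1.216.
For Pb²⁺(aq) + Co(s) → Pb(s) + Co²⁺(aq), the reaction quotient is Q = [Co²⁺(aq)] / [Pb²⁺(aq)].
Isolating [Co²⁺(aq)] in Q = 10^{−1.216} yields log [Co²⁺(aq)] = −1.250, i.e. 0.056 M.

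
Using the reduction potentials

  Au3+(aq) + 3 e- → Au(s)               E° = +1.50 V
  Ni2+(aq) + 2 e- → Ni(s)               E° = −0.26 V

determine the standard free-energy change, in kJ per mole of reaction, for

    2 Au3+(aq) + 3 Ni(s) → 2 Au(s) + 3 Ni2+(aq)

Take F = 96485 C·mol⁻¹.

In the reaction as written Au3+(aq) is reduced, so the Au³⁺/Au couple is the cathode and Ni²⁺/Ni is the anode.
E°cell = +1.50 − (−0.26) = +1.76 V; balancing electrons gives n = 6.
ΔG° = −nFE°cell = −(6)(96485)(+1.76) J/mol = −1019 kJ/mol.

−1019 kJ/mol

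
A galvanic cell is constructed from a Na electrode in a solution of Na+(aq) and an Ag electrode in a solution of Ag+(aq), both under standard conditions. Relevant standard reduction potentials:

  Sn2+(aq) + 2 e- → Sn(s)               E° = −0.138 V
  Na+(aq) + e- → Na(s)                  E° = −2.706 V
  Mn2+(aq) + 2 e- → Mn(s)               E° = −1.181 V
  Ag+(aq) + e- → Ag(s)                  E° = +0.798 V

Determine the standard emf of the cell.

+3.504 V

Of the two couples in this cell, the one with the more positive reduction potential is reduced at the cathode: here that is Ag⁺/Ag (+0.798 V); Na⁺/Na (−2.706 V) is the anode.
E°cell = E°(cathode) − E°(anode) = +0.798 − (−2.706) = +3.504 V.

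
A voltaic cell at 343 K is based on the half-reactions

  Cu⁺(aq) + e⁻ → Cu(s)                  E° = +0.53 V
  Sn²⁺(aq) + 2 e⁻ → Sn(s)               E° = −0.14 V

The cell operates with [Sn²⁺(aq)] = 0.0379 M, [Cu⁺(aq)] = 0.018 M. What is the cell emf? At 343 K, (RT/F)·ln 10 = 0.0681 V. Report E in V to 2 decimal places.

Cu⁺/Cu is reduced (cathode, E° = +0.53 V) and Sn²⁺/Sn is oxidized (anode).
E°cell = +0.53 − (−0.14) = +0.67 V, with n = 2 electrons transferred.
Balancing gives 2 Cu⁺(aq) + Sn(s) → 2 Cu(s) + Sn²⁺(aq); hence Q = [Sn²⁺(aq)] / [Cu⁺(aq)]^2 = 117 (log Q = 2.068).
E = E° − (0.0681/n)·log Q = +0.67 − (0.0681/2)(2.068) = +0.60 V.

+0.60 V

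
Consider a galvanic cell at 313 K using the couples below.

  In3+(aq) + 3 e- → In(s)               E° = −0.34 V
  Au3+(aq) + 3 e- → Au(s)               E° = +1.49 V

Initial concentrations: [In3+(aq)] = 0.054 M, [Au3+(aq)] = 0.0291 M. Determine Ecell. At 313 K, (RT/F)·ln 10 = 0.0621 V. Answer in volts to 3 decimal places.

+1.824 V

Since E°(Au³⁺/Au) > E°(In³⁺/In), Au³⁺/Au serves as the cathode.
E°cell = +1.49 − (−0.34) = +1.83 V, with n = 3 electrons transferred.
Balancing gives Au3+(aq) + In(s) → Au(s) + In3+(aq); hence Q = [In3+(aq)] / [Au3+(aq)] = 1.86 (log Q = 0.269).
By the Nernst equation, E = +1.83 − (0.0621/3)·(0.269) = +1.824 V.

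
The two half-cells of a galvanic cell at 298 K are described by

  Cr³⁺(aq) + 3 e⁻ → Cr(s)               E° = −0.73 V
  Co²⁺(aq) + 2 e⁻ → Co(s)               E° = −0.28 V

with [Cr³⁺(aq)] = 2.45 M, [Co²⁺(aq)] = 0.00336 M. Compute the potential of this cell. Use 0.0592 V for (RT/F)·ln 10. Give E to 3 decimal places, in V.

The Co²⁺/Co couple has the more positive E°, so it is the cathode; Cr³⁺/Cr is the anode.
The standard potential is −0.28 − (−0.73) = +0.45 V and the balanced reaction transfers n = 6 electrons.
For the overall reaction 3 Co²⁺(aq) + 2 Cr(s) → 3 Co(s) + 2 Cr³⁺(aq), Q = [Cr³⁺(aq)]^2 / [Co²⁺(aq)]^3 = 1.58×10^8, giving log Q = 8.199.
Applying E = E° − (RT ln10/nF)·log Q gives +0.45 − (0.0592/6)(8.199) = +0.369 V.

+0.369 V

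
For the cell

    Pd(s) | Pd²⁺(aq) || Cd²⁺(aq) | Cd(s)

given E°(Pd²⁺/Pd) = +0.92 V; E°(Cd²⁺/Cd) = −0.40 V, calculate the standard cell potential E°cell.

By convention the left-hand electrode in cell notation is the anode (oxidation) and the right-hand electrode is the cathode (reduction).
E°cell = E°(right) − E°(left) = −0.40 − (+0.92) = −1.32 V.
The negative sign shows that, as written, the cell would require an external voltage to drive the reaction.

−1.32 V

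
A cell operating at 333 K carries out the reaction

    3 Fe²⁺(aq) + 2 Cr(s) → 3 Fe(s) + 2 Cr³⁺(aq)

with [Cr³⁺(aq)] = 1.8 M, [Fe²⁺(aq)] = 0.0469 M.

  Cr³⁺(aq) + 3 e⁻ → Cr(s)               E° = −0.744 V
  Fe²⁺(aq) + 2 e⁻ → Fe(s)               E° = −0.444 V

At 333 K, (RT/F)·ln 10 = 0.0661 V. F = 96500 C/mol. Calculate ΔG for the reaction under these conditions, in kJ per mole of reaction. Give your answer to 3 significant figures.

The standard cell potential is −0.444 − (−0.744) = +0.300 V, with n = 6 electrons in the balanced equation.
Here Q = [Cr³⁺(aq)]^2 / [Fe²⁺(aq)]^3 = 3.14×10^4 (log Q = 4.497), giving E = +0.300 − (0.0661/6)·(4.497) = +0.2505 V.
Finally ΔG = −nFE = −(6)(96500 C/mol)(+0.2505 V) = −145 kJ/mol.

−145 kJ/mol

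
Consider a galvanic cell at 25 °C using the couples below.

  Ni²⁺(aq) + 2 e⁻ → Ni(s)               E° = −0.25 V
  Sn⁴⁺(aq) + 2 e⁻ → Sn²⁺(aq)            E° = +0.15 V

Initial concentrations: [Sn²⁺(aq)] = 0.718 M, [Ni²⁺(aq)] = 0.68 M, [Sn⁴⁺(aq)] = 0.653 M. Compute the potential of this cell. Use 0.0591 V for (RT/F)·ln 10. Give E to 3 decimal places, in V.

The Sn⁴⁺/Sn²⁺ couple has the more positive E°, so it is the cathode; Ni²⁺/Ni is the anode.
The standard potential is +0.15 − (−0.25) = +0.40 V and the balanced reaction transfers n = 2 electrons.
For the overall reaction Sn⁴⁺(aq) + Ni(s) → Sn²⁺(aq) + Ni²⁺(aq), Q = ([Sn²⁺(aq)]·[Ni²⁺(aq)]) / [Sn⁴⁺(aq)] = 0.748, giving log Q = −0.126.
By the Nernst equation, E = +0.40 − (0.0591/2)·(−0.126) = +0.404 V.

+0.404 V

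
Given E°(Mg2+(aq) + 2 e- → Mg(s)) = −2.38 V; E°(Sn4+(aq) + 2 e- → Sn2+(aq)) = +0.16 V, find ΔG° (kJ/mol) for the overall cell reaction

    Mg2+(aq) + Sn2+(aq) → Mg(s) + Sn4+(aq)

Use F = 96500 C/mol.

+490 kJ/mol

In the reaction as written Mg2+(aq) is reduced, so the Mg²⁺/Mg couple is the cathode and Sn⁴⁺/Sn²⁺ is the anode.
E°cell = −2.38 − (+0.16) = −2.54 V; balancing electrons gives n = 2.
ΔG° = −nFE°cell = −(2)(96500)(−2.54) J/mol = +490 kJ/mol.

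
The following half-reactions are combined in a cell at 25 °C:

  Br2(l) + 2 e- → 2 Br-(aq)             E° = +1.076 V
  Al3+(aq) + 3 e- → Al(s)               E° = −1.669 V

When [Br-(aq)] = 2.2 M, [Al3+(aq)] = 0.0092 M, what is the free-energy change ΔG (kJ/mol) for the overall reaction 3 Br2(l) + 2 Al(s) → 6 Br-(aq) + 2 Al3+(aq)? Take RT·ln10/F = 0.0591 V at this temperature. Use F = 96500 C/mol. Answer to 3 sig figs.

−1600 kJ/mol

E°cell = +1.076 − (−1.669) = +2.745 V; the balanced reaction transfers n = 6 electrons.
Q = [Br-(aq)]^6·[Al3+(aq)]^2 = 0.0096, so log Q = −2.018 and E = +2.745 − (0.0591/6)(−2.018) = +2.7649 V.
Finally ΔG = −nFE = −(6)(96500 C/mol)(+2.7649 V) = −1600 kJ/mol.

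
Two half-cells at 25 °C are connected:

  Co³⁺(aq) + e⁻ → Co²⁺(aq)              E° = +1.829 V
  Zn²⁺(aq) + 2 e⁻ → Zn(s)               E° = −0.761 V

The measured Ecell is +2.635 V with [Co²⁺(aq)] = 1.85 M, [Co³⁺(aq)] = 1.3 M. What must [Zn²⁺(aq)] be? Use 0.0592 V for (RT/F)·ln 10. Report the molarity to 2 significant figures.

Co³⁺/Co²⁺ is the cathode (higher E°); E°cell = +1.829 − (−0.761) = +2.590 V with n = 2.
Since E = E° − (0.0592/n)·log Q, log Q = n(E° − E)/0.0592 = −1.520.
For 2 Co³⁺(aq) + Zn(s) → 2 Co²⁺(aq) + Zn²⁺(aq), the reaction quotient is Q = ([Co²⁺(aq)]^2·[Zn²⁺(aq)]) / [Co³⁺(aq)]^2.
Solving for the unknown gives log [Zn²⁺(aq)] = −1.826, so [Zn²⁺(aq)] ≈ 0.015 M.

0.015 M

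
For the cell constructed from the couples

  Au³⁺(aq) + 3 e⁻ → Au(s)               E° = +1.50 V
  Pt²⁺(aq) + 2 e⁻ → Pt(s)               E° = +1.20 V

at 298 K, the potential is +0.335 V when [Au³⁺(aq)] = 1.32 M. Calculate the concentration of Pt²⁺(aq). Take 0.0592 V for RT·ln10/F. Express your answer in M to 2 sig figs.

0.079 M

With Au³⁺/Au at the cathode and Pt²⁺/Pt at the anode, E°cell = +1.50 − (+1.20) = +0.30 V (n = 6).
Since E = E° − (0.0592/n)·log Q, log Q = n(E° − E)/0.0592 = −3.547.
For 2 Au³⁺(aq) + 3 Pt(s) → 2 Au(s) + 3 Pt²⁺(aq), the reaction quotient is Q = [Pt²⁺(aq)]^3 / [Au³⁺(aq)]^2.
Solving for the unknown gives log [Pt²⁺(aq)] = −1.102, so [Pt²⁺(aq)] ≈ 0.079 M.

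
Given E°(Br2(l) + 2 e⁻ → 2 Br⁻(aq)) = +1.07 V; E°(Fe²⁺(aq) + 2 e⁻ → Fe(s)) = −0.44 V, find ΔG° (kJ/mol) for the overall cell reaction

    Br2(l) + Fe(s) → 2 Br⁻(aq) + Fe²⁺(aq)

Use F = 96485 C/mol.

−291 kJ/mol

In the reaction as written Br2(l) is reduced, so the Br₂/Br⁻ couple is the cathode and Fe²⁺/Fe is the anode.
E°cell = +1.07 − (−0.44) = +1.51 V; balancing electrons gives n = 2.
ΔG° = −nFE°cell = −(2)(96485)(+1.51) J/mol = −291 kJ/mol.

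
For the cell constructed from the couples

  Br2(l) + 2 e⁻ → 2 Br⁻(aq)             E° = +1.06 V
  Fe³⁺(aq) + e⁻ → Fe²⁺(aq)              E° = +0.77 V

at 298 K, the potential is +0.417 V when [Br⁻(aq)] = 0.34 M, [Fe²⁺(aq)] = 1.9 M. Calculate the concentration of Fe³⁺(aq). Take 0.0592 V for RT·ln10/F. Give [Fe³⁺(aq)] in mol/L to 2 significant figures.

With Br₂/Br⁻ at the cathode and Fe³⁺/Fe²⁺ at the anode, E°cell = +1.06 − (+0.77) = +0.29 V (n = 2).
From the Nernst equation, log Q = n(E° − E)/0.0592 = 2·(+0.29 − (+0.417))/0.0592 = −4.291.
The balanced reaction is Br2(l) + 2 Fe²⁺(aq) → 2 Br⁻(aq) + 2 Fe³⁺(aq), so Q = ([Br⁻(aq)]^2·[Fe³⁺(aq)]^2) / [Fe²⁺(aq)]^2.
Substituting the known concentrations and solving, log [Fe³⁺(aq)] = −1.398 and [Fe³⁺(aq)] = 0.040 M.

0.040 M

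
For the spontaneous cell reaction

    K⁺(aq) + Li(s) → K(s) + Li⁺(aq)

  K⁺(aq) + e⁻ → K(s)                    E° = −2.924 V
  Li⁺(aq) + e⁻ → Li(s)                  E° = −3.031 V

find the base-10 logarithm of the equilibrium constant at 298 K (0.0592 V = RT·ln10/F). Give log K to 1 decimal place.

The K⁺/K couple is reduced (cathode); E°cell = −2.924 − (−3.031) = +0.107 V with n = 1.
At equilibrium E = 0, so log K = nE°cell / 0.0592 = (1)(+0.107) / 0.0592 = 1.8.

log K = 1.8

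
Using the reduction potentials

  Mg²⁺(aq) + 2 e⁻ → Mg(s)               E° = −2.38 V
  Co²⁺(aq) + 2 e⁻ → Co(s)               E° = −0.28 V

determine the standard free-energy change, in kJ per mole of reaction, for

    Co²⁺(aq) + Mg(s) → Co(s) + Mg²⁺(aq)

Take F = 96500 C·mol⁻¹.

In the reaction as written Co²⁺(aq) is reduced, so the Co²⁺/Co couple is the cathode and Mg²⁺/Mg is the anode.
E°cell = −0.28 − (−2.38) = +2.10 V; balancing electrons gives n = 2.
ΔG° = −nFE°cell = −(2)(96500)(+2.10) J/mol = −405 kJ/mol.

−405 kJ/mol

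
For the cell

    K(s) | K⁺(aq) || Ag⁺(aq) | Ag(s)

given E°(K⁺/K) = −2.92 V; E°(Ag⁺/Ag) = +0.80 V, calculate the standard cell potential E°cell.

+3.72 V

By convention the left-hand electrode in cell notation is the anode (oxidation) and the right-hand electrode is the cathode (reduction).
E°cell = E°(right) − E°(left) = +0.80 − (−2.92) = +3.72 V.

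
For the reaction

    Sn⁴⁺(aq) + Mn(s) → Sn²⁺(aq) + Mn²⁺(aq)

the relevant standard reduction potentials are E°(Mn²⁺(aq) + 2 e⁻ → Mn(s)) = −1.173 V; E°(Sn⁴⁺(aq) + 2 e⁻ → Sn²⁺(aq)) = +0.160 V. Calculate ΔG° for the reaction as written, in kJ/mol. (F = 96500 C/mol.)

−257 kJ/mol

In the reaction as written Sn⁴⁺(aq) is reduced, so the Sn⁴⁺/Sn²⁺ couple is the cathode and Mn²⁺/Mn is the anode.
E°cell = +0.160 − (−1.173) = +1.333 V; balancing electrons gives n = 2.
ΔG° = −nFE°cell = −(2)(96500)(+1.333) J/mol = −257 kJ/mol.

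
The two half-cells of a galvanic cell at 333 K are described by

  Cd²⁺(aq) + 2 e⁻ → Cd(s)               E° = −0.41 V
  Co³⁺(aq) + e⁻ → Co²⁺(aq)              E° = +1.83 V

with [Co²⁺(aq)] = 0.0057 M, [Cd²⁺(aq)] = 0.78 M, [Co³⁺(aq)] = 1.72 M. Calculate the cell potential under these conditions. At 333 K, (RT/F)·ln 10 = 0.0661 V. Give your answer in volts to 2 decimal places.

Co³⁺/Co²⁺ is reduced (cathode, E° = +1.83 V) and Cd²⁺/Cd is oxidized (anode).
E°cell = E°cat − E°an = +1.83 − (−0.41) = +2.24 V; n = 2.
The balanced reaction is 2 Co³⁺(aq) + Cd(s) → 2 Co²⁺(aq) + Cd²⁺(aq), so Q = ([Co²⁺(aq)]^2·[Cd²⁺(aq)]) / [Co³⁺(aq)]^2 = 8.57×10^−6 and log Q = −5.067.
Applying E = E° − (RT ln10/nF)·log Q gives +2.24 − (0.0661/2)(−5.067) = +2.41 V.

+2.41 V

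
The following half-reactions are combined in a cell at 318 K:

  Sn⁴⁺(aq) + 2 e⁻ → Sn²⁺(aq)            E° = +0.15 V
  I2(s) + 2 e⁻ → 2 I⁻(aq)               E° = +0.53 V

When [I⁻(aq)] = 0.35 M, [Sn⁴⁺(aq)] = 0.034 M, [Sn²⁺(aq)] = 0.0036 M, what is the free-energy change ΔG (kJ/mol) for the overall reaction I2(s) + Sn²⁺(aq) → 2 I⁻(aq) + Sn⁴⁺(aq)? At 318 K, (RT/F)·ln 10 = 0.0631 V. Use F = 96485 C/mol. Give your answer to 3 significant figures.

−72.9 kJ/mol

E°cell = +0.53 − (+0.15) = +0.38 V; the balanced reaction transfers n = 2 electrons.
Here Q = ([I⁻(aq)]^2·[Sn⁴⁺(aq)]) / [Sn²⁺(aq)] = 1.16 (log Q = 0.063), giving E = +0.38 − (0.0631/2)·(0.063) = +0.3780 V.
ΔG = −nFE = −(2)(96485)(+0.3780) J/mol = −72.9 kJ/mol.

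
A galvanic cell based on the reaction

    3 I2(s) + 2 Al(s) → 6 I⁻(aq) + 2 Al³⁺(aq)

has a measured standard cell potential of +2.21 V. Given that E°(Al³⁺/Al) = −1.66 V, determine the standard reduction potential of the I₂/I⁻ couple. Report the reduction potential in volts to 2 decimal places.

+0.55 V

In the reaction as written the I₂/I⁻ couple is reduced (cathode) and Al³⁺/Al is oxidized (anode), so E°cell = E°(I₂/I⁻) − E°(Al³⁺/Al).
E°(I₂/I⁻) = E°cell + E°(anode) = +2.21 + (−1.66) = +0.55 V.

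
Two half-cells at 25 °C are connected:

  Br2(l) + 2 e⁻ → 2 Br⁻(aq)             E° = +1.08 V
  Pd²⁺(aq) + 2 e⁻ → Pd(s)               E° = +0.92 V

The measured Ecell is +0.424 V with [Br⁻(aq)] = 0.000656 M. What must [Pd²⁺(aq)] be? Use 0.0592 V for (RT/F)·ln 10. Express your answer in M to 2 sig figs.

Br₂/Br⁻ is the cathode (higher E°); E°cell = +1.08 − (+0.92) = +0.16 V with n = 2.
Rearranging E = E° − (0.0592/n)·log Q gives log Q = 2(+0.16 − (+0.424))/0.0592 = −8.919.
For Br2(l) + Pd(s) → 2 Br⁻(aq) + Pd²⁺(aq), the reaction quotient is Q = [Br⁻(aq)]^2·[Pd²⁺(aq)].
Solving for the unknown gives log [Pd²⁺(aq)] = −2.553, so [Pd²⁺(aq)] ≈ 0.0028 M.

0.0028 M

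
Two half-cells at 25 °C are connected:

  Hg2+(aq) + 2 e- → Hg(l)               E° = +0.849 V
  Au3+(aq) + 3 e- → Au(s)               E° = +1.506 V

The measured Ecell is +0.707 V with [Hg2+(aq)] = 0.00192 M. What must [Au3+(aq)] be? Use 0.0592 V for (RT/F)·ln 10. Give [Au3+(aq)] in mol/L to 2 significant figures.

0.029 M

Au³⁺/Au is the cathode (higher E°); E°cell = +1.506 − (+0.849) = +0.657 V with n = 6.
From the Nernst equation, log Q = n(E° − E)/0.0592 = 6·(+0.657 − (+0.707))/0.0592 = −5.068.
Balancing electrons gives 2 Au3+(aq) + 3 Hg(l) → 2 Au(s) + 3 Hg2+(aq); thus Q = [Hg2+(aq)]^3 / [Au3+(aq)]^2.
Solving for the unknown gives log [Au3+(aq)] = −1.541, so [Au3+(aq)] ≈ 0.029 M.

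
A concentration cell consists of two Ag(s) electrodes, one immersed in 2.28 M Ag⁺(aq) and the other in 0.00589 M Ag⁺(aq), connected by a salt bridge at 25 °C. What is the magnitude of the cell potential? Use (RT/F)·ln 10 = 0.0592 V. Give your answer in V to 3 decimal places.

For a concentration cell E°cell = 0, since both electrodes use the same couple.
The compartment with the higher Ag⁺(aq) concentration (2.28 M) acts as the cathode; ions are reduced there and produced at the dilute (0.00589 M) anode.
With n = 1, Ecell = −(0.0592/1)·log([dilute]/[conc]) = −(0.0592/1)·log(0.00589/2.28) = +0.153 V.

0.153 V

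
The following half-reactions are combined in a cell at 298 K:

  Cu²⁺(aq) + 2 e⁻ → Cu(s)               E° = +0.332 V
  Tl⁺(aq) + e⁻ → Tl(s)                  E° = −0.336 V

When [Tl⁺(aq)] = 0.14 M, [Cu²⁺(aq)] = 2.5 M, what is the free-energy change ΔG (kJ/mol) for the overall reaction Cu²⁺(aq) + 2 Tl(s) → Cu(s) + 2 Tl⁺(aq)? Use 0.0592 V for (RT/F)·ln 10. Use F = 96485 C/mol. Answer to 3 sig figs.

E°cell = +0.332 − (−0.336) = +0.668 V; the balanced reaction transfers n = 2 electrons.
The reaction quotient is [Tl⁺(aq)]^2 / [Cu²⁺(aq)] = 0.00784; by Nernst, E = +0.668 − (0.0592/2)(−2.106) = +0.7303 V.
Finally ΔG = −nFE = −(2)(96485 C/mol)(+0.7303 V) = −141 kJ/mol.

−141 kJ/mol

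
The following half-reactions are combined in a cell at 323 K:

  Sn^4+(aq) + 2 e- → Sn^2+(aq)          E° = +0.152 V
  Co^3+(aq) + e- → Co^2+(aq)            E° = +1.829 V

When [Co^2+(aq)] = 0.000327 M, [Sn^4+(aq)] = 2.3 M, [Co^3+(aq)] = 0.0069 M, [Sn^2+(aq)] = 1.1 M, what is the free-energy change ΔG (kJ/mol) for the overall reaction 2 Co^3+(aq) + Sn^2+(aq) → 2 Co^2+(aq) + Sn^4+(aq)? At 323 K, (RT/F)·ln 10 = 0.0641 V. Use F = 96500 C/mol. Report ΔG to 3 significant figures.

−338 kJ/mol

With Co³⁺/Co²⁺ reduced at the cathode, E°cell = +1.829 − (+0.152) = +1.677 V and n = 2.
Q = ([Co^2+(aq)]^2·[Sn^4+(aq)]) / ([Co^3+(aq)]^2·[Sn^2+(aq)]) = 0.0047, so log Q = −2.328 and E = +1.677 − (0.0641/2)(−2.328) = +1.7516 V.
ΔG = −nFE = −(2)(96500)(+1.7516) J/mol = −338 kJ/mol.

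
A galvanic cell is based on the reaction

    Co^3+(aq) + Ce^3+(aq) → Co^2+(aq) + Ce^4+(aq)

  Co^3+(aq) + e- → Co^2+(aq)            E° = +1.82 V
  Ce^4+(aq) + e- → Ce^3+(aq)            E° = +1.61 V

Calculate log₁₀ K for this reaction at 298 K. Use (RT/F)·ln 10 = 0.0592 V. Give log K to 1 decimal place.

The Co³⁺/Co²⁺ couple is reduced (cathode); E°cell = +1.82 − (+1.61) = +0.21 V with n = 1.
At equilibrium E = 0, so log K = nE°cell / 0.0592 = (1)(+0.21) / 0.0592 = 3.5.

log K = 3.5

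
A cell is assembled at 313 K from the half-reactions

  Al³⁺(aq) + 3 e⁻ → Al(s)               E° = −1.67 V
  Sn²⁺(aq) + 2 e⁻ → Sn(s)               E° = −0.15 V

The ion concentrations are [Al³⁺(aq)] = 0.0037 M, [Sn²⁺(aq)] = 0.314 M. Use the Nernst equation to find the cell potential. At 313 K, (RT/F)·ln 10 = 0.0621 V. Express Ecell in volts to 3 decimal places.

Sn²⁺/Sn is reduced (cathode, E° = −0.15 V) and Al³⁺/Al is oxidized (anode).
E°cell = −0.15 − (−1.67) = +1.52 V, with n = 6 electrons transferred.
The balanced reaction is 3 Sn²⁺(aq) + 2 Al(s) → 3 Sn(s) + 2 Al³⁺(aq), so Q = [Al³⁺(aq)]^2 / [Sn²⁺(aq)]^3 = 0.000442 and log Q = −3.354.
By the Nernst equation, E = +1.52 − (0.0621/6)·(−3.354) = +1.555 V.

+1.555 V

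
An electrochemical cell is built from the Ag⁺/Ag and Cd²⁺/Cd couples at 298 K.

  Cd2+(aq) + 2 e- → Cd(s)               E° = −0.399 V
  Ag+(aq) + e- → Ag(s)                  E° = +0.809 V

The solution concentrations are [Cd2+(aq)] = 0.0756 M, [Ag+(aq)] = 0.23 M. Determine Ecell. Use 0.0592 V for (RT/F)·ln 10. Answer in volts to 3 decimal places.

+1.203 V

The Ag⁺/Ag couple has the more positive E°, so it is the cathode; Cd²⁺/Cd is the anode.
E°cell = E°cat − E°an = +0.809 − (−0.399) = +1.208 V; n = 2.
For the overall reaction 2 Ag+(aq) + Cd(s) → 2 Ag(s) + Cd2+(aq), Q = [Cd2+(aq)] / [Ag+(aq)]^2 = 1.43, giving log Q = 0.155.
Applying E = E° − (RT ln10/nF)·log Q gives +1.208 − (0.0592/2)(0.155) = +1.203 V.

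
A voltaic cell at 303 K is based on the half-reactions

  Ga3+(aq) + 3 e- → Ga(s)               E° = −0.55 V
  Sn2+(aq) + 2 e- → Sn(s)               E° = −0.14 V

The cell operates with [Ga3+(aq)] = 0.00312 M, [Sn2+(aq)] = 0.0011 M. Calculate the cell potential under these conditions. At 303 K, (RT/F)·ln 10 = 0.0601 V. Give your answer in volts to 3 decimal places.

Since E°(Sn²⁺/Sn) > E°(Ga³⁺/Ga), Sn²⁺/Sn serves as the cathode.
E°cell = E°cat − E°an = −0.14 − (−0.55) = +0.41 V; n = 6.
The balanced reaction is 3 Sn2+(aq) + 2 Ga(s) → 3 Sn(s) + 2 Ga3+(aq), so Q = [Ga3+(aq)]^2 / [Sn2+(aq)]^3 = 7.31×10^3 and log Q = 3.864.
By the Nernst equation, E = +0.41 − (0.0601/6)·(3.864) = +0.371 V.

+0.371 V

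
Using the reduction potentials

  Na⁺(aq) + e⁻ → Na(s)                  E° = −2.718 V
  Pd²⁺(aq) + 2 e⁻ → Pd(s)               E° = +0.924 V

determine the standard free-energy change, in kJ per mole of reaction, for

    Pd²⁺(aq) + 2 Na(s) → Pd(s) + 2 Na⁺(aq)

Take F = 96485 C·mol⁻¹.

−703 kJ/mol

In the reaction as written Pd²⁺(aq) is reduced, so the Pd²⁺/Pd couple is the cathode and Na⁺/Na is the anode.
E°cell = +0.924 − (−2.718) = +3.642 V; balancing electrons gives n = 2.
ΔG° = −nFE°cell = −(2)(96485)(+3.642) J/mol = −703 kJ/mol.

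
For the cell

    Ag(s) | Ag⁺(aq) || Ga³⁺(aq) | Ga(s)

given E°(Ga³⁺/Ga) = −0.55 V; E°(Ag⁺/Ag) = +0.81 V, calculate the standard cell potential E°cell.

By convention the left-hand electrode in cell notation is the anode (oxidation) and the right-hand electrode is the cathode (reduction).
E°cell = E°(right) − E°(left) = −0.55 − (+0.81) = −1.36 V.
The negative sign shows that, as written, the cell would require an external voltage to drive the reaction.

−1.36 V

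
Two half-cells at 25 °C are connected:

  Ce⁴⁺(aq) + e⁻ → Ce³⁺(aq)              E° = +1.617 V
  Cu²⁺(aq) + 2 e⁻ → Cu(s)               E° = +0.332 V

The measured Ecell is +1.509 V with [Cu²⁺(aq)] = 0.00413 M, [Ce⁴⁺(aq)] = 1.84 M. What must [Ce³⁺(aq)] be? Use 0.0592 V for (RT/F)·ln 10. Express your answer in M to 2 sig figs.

Ce⁴⁺/Ce³⁺ is the cathode (higher E°); E°cell = +1.617 − (+0.332) = +1.285 V with n = 2.
Rearranging E = E° − (0.0592/n)·log Q gives log Q = 2(+1.285 − (+1.509))/0.0592 = −7.568.
Balancing electrons gives 2 Ce⁴⁺(aq) + Cu(s) → 2 Ce³⁺(aq) + Cu²⁺(aq); thus Q = ([Ce³⁺(aq)]^2·[Cu²⁺(aq)]) / [Ce⁴⁺(aq)]^2.
Isolating [Ce³⁺(aq)] in Q = 10^{−7.568} yields log [Ce³⁺(aq)] = −2.327, i.e. 0.0047 M.

0.0047 M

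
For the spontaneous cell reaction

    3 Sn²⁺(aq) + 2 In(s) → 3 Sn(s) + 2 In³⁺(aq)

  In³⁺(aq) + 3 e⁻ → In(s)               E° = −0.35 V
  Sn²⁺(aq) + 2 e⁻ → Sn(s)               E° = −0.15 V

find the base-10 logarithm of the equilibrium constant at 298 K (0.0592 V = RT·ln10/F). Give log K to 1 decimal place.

The Sn²⁺/Sn couple is reduced (cathode); E°cell = −0.15 − (−0.35) = +0.20 V with n = 6.
At equilibrium E = 0, so log K = nE°cell / 0.0592 = (6)(+0.20) / 0.0592 = 20.3.

log K = 20.3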